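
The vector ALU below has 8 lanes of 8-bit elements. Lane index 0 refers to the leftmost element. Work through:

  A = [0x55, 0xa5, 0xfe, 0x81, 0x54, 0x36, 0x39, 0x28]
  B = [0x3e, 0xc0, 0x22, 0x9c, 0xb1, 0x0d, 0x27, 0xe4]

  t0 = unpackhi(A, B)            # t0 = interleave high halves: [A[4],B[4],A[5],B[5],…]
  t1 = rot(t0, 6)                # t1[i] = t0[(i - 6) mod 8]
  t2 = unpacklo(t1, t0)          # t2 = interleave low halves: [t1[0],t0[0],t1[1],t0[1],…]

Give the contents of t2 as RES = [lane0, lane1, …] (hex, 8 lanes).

→ t0 |54|b1|36|0d|39|27|28|e4|
→ t1 |36|0d|39|27|28|e4|54|b1|
→ t2 |36|54|0d|b1|39|36|27|0d|

RES = [0x36, 0x54, 0x0d, 0xb1, 0x39, 0x36, 0x27, 0x0d]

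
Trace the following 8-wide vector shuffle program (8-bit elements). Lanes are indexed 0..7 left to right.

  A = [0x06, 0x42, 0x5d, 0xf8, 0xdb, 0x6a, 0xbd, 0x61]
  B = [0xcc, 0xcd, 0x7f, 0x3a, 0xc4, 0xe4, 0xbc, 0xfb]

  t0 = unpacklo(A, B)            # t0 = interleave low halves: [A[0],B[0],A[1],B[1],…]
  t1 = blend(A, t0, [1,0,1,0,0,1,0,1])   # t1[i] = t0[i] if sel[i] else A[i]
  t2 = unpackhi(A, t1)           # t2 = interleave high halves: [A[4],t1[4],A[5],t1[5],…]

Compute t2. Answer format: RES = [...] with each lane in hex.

RES = [ 0xdb  0xdb  0x6a  0x7f  0xbd  0xbd  0x61  0x3a ]

→ t0 |06|cc|42|cd|5d|7f|f8|3a|
→ t1 |06|42|42|f8|db|7f|bd|3a|
→ t2 |db|db|6a|7f|bd|bd|61|3a|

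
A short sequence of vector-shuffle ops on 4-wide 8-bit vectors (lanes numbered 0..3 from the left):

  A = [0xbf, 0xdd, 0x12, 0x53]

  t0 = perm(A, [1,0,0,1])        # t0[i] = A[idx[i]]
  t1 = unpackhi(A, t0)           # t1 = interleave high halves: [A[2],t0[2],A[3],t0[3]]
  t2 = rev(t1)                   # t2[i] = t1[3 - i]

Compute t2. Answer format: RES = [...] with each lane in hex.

RES = [ 0xdd  0x53  0xbf  0x12 ]

→ t0 |dd|bf|bf|dd|
→ t1 |12|bf|53|dd|
→ t2 |dd|53|bf|12|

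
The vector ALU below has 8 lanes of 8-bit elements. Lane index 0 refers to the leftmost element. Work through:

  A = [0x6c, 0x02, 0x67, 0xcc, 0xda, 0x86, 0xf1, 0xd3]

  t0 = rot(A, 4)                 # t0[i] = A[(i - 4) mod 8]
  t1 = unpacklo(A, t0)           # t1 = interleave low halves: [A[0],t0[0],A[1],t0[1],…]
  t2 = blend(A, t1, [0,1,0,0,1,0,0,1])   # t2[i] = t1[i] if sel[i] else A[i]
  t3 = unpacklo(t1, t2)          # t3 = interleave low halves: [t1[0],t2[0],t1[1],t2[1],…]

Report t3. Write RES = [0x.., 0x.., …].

  t0: da 86 f1 d3 6c 02 67 cc
  t1: 6c da 02 86 67 f1 cc d3
  t2: 6c da 67 cc 67 86 f1 d3
  t3: 6c 6c da da 02 67 86 cc

RES = [ 0x6c  0x6c  0xda  0xda  0x02  0x67  0x86  0xcc ]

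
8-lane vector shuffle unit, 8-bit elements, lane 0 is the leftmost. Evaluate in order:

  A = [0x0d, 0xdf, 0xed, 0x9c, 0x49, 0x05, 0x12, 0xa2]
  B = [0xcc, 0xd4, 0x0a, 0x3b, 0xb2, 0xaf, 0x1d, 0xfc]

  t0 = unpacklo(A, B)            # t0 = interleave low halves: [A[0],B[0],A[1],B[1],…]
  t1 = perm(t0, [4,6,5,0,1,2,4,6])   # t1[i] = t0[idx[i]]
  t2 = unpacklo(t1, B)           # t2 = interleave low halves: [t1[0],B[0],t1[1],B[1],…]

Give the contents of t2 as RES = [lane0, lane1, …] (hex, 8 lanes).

RES = [0xed, 0xcc, 0x9c, 0xd4, 0x0a, 0x0a, 0x0d, 0x3b]

t0 = [0x0d, 0xcc, 0xdf, 0xd4, 0xed, 0x0a, 0x9c, 0x3b]
t1 = [0xed, 0x9c, 0x0a, 0x0d, 0xcc, 0xdf, 0xed, 0x9c]
t2 = [0xed, 0xcc, 0x9c, 0xd4, 0x0a, 0x0a, 0x0d, 0x3b]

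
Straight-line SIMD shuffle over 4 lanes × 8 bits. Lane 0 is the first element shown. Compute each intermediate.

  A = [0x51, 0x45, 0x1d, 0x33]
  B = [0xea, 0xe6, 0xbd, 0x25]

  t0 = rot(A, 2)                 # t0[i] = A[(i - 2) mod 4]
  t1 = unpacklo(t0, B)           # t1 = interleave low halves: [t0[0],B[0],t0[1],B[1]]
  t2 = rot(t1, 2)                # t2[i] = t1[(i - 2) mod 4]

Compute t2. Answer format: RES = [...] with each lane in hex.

RES = [ 0x33  0xe6  0x1d  0xea ]

→ t0 |1d|33|51|45|
→ t1 |1d|ea|33|e6|
→ t2 |33|e6|1d|ea|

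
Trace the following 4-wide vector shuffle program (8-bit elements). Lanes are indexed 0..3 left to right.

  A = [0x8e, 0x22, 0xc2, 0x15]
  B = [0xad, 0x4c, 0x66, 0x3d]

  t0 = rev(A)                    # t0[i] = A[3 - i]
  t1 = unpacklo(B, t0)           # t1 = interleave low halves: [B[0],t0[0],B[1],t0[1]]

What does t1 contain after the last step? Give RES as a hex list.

→ t0 |15|c2|22|8e|
→ t1 |ad|15|4c|c2|

RES = [ 0xad  0x15  0x4c  0xc2 ]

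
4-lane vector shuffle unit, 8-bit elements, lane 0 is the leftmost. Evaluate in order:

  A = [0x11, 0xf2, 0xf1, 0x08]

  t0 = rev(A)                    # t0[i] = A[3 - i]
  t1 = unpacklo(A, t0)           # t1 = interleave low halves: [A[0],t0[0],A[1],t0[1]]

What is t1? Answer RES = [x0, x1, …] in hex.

RES = [0x11, 0x08, 0xf2, 0xf1]

  t0: 08 f1 f2 11
  t1: 11 08 f2 f1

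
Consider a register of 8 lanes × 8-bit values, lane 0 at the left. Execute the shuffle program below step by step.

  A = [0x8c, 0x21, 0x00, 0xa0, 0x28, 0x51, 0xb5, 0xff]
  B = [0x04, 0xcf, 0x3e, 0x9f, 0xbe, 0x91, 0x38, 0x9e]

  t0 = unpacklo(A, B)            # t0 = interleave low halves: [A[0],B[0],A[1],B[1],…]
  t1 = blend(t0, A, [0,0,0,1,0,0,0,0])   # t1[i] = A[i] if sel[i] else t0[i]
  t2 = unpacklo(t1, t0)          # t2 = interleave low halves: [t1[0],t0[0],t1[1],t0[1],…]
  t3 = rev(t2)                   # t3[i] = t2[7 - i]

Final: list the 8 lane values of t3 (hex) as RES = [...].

→ t0 |8c|04|21|cf|00|3e|a0|9f|
→ t1 |8c|04|21|a0|00|3e|a0|9f|
→ t2 |8c|8c|04|04|21|21|a0|cf|
→ t3 |cf|a0|21|21|04|04|8c|8c|

RES = [ 0xcf  0xa0  0x21  0x21  0x04  0x04  0x8c  0x8c ]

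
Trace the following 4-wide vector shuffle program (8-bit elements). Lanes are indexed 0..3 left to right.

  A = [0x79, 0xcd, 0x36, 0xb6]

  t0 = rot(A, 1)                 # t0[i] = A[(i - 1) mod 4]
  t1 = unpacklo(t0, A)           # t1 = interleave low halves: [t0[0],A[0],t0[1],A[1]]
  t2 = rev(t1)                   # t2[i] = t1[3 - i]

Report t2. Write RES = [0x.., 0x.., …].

RES = [ 0xcd  0x79  0x79  0xb6 ]

  t0: b6 79 cd 36
  t1: b6 79 79 cd
  t2: cd 79 79 b6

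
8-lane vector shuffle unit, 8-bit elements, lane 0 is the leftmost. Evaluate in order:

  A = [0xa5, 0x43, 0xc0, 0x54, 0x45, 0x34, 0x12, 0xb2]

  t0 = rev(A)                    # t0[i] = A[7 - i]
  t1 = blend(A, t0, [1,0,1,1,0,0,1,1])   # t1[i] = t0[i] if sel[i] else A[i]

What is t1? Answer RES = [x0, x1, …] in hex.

RES = [0xb2, 0x43, 0x34, 0x45, 0x45, 0x34, 0x43, 0xa5]

t0 = [0xb2, 0x12, 0x34, 0x45, 0x54, 0xc0, 0x43, 0xa5]
t1 = [0xb2, 0x43, 0x34, 0x45, 0x45, 0x34, 0x43, 0xa5]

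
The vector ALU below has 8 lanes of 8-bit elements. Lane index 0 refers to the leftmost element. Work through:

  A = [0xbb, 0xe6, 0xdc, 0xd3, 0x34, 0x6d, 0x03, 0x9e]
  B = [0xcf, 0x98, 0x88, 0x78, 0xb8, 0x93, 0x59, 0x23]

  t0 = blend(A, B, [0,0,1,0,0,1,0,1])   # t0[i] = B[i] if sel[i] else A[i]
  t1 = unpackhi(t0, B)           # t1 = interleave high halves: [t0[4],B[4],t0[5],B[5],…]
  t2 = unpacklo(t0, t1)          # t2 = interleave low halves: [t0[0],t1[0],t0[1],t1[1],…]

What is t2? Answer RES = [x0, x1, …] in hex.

RES = [0xbb, 0x34, 0xe6, 0xb8, 0x88, 0x93, 0xd3, 0x93]

→ t0 |bb|e6|88|d3|34|93|03|23|
→ t1 |34|b8|93|93|03|59|23|23|
→ t2 |bb|34|e6|b8|88|93|d3|93|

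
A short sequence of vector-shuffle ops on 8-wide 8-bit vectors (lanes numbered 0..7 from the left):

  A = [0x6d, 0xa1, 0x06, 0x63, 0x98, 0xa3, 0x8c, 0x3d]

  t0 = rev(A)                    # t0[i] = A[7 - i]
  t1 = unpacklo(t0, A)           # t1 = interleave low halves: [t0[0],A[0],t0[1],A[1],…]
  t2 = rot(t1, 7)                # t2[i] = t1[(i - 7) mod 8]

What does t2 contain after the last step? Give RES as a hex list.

  t0: 3d 8c a3 98 63 06 a1 6d
  t1: 3d 6d 8c a1 a3 06 98 63
  t2: 6d 8c a1 a3 06 98 63 3d

RES = [0x6d, 0x8c, 0xa1, 0xa3, 0x06, 0x98, 0x63, 0x3d]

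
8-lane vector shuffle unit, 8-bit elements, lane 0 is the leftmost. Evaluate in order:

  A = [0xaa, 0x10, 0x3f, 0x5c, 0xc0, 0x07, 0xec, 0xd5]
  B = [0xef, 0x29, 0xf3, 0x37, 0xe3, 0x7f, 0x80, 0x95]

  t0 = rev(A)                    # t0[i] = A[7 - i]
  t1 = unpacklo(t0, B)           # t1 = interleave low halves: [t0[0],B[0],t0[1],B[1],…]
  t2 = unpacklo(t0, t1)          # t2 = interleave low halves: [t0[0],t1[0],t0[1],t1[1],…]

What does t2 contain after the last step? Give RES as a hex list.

RES = [0xd5, 0xd5, 0xec, 0xef, 0x07, 0xec, 0xc0, 0x29]

t0 = [0xd5, 0xec, 0x07, 0xc0, 0x5c, 0x3f, 0x10, 0xaa]
t1 = [0xd5, 0xef, 0xec, 0x29, 0x07, 0xf3, 0xc0, 0x37]
t2 = [0xd5, 0xd5, 0xec, 0xef, 0x07, 0xec, 0xc0, 0x29]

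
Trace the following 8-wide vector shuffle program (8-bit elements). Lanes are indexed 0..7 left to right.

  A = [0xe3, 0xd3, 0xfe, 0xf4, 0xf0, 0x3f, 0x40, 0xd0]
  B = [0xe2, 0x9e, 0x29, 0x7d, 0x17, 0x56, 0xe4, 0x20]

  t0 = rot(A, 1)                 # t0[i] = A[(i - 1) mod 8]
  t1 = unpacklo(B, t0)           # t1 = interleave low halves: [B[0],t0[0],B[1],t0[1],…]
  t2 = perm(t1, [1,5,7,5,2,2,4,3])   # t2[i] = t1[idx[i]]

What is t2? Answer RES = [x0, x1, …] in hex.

RES = [0xd0, 0xd3, 0xfe, 0xd3, 0x9e, 0x9e, 0x29, 0xe3]

t0 = [0xd0, 0xe3, 0xd3, 0xfe, 0xf4, 0xf0, 0x3f, 0x40]
t1 = [0xe2, 0xd0, 0x9e, 0xe3, 0x29, 0xd3, 0x7d, 0xfe]
t2 = [0xd0, 0xd3, 0xfe, 0xd3, 0x9e, 0x9e, 0x29, 0xe3]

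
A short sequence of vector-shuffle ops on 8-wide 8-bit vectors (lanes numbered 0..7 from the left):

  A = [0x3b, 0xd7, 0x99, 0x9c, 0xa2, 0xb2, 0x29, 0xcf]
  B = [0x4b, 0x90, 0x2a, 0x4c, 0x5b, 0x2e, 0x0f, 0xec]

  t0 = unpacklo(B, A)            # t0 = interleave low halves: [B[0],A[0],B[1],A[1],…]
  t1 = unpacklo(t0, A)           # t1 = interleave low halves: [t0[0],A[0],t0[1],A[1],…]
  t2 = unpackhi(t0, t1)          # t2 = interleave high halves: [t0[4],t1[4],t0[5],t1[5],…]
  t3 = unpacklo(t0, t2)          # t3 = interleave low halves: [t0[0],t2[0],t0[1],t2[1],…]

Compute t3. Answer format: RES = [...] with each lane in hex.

RES = [ 0x4b  0x2a  0x3b  0x90  0x90  0x99  0xd7  0x99 ]

→ t0 |4b|3b|90|d7|2a|99|4c|9c|
→ t1 |4b|3b|3b|d7|90|99|d7|9c|
→ t2 |2a|90|99|99|4c|d7|9c|9c|
→ t3 |4b|2a|3b|90|90|99|d7|99|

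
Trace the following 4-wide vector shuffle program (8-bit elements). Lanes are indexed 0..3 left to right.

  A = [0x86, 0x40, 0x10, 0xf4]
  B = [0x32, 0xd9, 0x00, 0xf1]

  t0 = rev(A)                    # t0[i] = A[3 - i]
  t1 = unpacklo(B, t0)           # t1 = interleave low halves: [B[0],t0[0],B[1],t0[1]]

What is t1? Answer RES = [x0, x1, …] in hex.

RES = [ 0x32  0xf4  0xd9  0x10 ]

  t0: f4 10 40 86
  t1: 32 f4 d9 10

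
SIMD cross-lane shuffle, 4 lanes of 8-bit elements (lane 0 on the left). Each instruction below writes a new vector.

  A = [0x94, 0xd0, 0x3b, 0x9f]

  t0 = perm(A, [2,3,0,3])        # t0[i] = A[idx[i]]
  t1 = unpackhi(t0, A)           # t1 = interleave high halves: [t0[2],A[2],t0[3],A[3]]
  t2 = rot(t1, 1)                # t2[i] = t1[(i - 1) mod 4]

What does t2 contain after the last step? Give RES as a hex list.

→ t0 |3b|9f|94|9f|
→ t1 |94|3b|9f|9f|
→ t2 |9f|94|3b|9f|

RES = [0x9f, 0x94, 0x3b, 0x9f]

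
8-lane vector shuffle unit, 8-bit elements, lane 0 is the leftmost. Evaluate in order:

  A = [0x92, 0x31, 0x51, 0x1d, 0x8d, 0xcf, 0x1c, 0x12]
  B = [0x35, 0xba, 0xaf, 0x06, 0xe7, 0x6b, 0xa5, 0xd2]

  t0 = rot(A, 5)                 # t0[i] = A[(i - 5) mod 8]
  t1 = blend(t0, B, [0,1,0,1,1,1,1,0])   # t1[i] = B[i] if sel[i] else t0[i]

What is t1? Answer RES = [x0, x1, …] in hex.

RES = [ 0x1d  0xba  0xcf  0x06  0xe7  0x6b  0xa5  0x51 ]

t0 = [0x1d, 0x8d, 0xcf, 0x1c, 0x12, 0x92, 0x31, 0x51]
t1 = [0x1d, 0xba, 0xcf, 0x06, 0xe7, 0x6b, 0xa5, 0x51]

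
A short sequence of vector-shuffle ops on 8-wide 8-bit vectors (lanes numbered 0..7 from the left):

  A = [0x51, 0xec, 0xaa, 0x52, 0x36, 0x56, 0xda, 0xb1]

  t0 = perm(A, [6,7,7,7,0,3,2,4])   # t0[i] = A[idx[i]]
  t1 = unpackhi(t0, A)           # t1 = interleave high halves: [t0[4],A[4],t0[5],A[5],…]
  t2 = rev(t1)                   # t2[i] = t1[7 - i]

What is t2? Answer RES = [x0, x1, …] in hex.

t0 = [0xda, 0xb1, 0xb1, 0xb1, 0x51, 0x52, 0xaa, 0x36]
t1 = [0x51, 0x36, 0x52, 0x56, 0xaa, 0xda, 0x36, 0xb1]
t2 = [0xb1, 0x36, 0xda, 0xaa, 0x56, 0x52, 0x36, 0x51]

RES = [0xb1, 0x36, 0xda, 0xaa, 0x56, 0x52, 0x36, 0x51]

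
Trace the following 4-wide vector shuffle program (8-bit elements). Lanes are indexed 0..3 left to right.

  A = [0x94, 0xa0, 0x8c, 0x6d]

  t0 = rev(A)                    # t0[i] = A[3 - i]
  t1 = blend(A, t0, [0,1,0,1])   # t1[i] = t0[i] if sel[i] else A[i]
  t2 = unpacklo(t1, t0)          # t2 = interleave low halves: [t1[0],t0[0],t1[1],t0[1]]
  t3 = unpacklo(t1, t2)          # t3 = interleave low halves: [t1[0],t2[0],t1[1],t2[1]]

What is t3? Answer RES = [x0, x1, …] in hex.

t0 = [0x6d, 0x8c, 0xa0, 0x94]
t1 = [0x94, 0x8c, 0x8c, 0x94]
t2 = [0x94, 0x6d, 0x8c, 0x8c]
t3 = [0x94, 0x94, 0x8c, 0x6d]

RES = [ 0x94  0x94  0x8c  0x6d ]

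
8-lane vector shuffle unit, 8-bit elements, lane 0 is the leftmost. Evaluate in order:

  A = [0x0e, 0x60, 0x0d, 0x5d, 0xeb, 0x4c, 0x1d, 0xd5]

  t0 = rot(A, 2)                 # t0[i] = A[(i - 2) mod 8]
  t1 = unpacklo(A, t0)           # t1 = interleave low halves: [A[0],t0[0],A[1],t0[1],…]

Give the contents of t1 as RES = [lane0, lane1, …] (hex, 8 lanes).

→ t0 |1d|d5|0e|60|0d|5d|eb|4c|
→ t1 |0e|1d|60|d5|0d|0e|5d|60|

RES = [ 0x0e  0x1d  0x60  0xd5  0x0d  0x0e  0x5d  0x60 ]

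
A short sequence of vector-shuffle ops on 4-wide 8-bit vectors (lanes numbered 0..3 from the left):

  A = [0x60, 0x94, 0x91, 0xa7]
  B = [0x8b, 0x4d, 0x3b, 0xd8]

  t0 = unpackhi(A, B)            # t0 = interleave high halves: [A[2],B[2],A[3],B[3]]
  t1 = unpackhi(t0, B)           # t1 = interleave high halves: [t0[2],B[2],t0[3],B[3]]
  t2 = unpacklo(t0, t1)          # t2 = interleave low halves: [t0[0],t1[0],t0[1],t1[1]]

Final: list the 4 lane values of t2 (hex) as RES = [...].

RES = [ 0x91  0xa7  0x3b  0x3b ]

  t0: 91 3b a7 d8
  t1: a7 3b d8 d8
  t2: 91 a7 3b 3b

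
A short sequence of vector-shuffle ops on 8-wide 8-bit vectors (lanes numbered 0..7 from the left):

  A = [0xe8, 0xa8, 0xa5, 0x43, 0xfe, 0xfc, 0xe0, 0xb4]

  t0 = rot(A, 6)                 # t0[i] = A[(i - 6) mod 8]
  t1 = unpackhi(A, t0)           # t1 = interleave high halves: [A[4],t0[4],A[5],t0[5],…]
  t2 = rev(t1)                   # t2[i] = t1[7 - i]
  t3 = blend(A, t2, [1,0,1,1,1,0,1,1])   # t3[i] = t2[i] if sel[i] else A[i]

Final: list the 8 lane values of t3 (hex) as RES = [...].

RES = [0xa8, 0xa8, 0xe8, 0xe0, 0xb4, 0xfc, 0xe0, 0xfe]

  t0: a5 43 fe fc e0 b4 e8 a8
  t1: fe e0 fc b4 e0 e8 b4 a8
  t2: a8 b4 e8 e0 b4 fc e0 fe
  t3: a8 a8 e8 e0 b4 fc e0 fe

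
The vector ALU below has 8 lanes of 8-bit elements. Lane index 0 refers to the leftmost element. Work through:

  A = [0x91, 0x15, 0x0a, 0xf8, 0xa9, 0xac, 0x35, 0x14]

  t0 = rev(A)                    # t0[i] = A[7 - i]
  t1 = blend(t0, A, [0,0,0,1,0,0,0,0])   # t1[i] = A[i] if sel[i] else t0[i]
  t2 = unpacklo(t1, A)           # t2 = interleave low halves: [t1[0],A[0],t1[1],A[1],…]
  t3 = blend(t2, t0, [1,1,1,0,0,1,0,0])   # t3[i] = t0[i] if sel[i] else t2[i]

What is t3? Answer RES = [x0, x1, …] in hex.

→ t0 |14|35|ac|a9|f8|0a|15|91|
→ t1 |14|35|ac|f8|f8|0a|15|91|
→ t2 |14|91|35|15|ac|0a|f8|f8|
→ t3 |14|35|ac|15|ac|0a|f8|f8|

RES = [0x14, 0x35, 0xac, 0x15, 0xac, 0x0a, 0xf8, 0xf8]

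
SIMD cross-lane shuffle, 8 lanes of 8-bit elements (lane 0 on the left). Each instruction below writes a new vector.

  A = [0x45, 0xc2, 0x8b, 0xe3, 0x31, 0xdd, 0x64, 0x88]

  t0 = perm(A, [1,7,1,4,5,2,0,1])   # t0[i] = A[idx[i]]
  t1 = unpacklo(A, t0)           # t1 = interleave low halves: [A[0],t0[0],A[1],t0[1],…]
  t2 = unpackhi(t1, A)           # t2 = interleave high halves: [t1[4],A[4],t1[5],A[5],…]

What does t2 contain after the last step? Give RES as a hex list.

RES = [ 0x8b  0x31  0xc2  0xdd  0xe3  0x64  0x31  0x88 ]

  t0: c2 88 c2 31 dd 8b 45 c2
  t1: 45 c2 c2 88 8b c2 e3 31
  t2: 8b 31 c2 dd e3 64 31 88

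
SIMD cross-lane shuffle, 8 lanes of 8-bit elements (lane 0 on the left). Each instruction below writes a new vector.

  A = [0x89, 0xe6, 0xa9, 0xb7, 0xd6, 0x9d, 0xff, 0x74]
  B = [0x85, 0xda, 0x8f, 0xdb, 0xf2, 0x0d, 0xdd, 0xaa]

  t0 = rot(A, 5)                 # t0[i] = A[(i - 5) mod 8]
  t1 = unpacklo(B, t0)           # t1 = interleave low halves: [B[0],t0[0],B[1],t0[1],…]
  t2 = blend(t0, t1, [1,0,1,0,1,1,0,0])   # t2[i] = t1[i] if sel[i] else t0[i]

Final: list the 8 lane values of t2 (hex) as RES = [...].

RES = [ 0x85  0xd6  0xda  0xff  0x8f  0x9d  0xe6  0xa9 ]

  t0: b7 d6 9d ff 74 89 e6 a9
  t1: 85 b7 da d6 8f 9d db ff
  t2: 85 d6 da ff 8f 9d e6 a9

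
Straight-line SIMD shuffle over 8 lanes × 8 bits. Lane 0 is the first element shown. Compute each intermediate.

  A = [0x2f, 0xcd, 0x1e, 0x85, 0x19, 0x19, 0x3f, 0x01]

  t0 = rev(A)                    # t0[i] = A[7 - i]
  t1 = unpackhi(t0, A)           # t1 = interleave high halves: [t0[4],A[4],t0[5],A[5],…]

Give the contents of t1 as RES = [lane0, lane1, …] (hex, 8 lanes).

RES = [0x85, 0x19, 0x1e, 0x19, 0xcd, 0x3f, 0x2f, 0x01]

→ t0 |01|3f|19|19|85|1e|cd|2f|
→ t1 |85|19|1e|19|cd|3f|2f|01|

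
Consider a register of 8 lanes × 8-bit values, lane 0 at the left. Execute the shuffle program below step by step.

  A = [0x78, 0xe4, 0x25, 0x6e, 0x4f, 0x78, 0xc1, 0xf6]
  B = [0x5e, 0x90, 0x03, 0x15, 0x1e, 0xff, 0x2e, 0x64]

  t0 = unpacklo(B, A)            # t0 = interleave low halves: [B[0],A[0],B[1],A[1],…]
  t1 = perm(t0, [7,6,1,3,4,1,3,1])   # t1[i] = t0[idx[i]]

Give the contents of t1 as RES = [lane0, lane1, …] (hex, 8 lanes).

RES = [ 0x6e  0x15  0x78  0xe4  0x03  0x78  0xe4  0x78 ]

t0 = [0x5e, 0x78, 0x90, 0xe4, 0x03, 0x25, 0x15, 0x6e]
t1 = [0x6e, 0x15, 0x78, 0xe4, 0x03, 0x78, 0xe4, 0x78]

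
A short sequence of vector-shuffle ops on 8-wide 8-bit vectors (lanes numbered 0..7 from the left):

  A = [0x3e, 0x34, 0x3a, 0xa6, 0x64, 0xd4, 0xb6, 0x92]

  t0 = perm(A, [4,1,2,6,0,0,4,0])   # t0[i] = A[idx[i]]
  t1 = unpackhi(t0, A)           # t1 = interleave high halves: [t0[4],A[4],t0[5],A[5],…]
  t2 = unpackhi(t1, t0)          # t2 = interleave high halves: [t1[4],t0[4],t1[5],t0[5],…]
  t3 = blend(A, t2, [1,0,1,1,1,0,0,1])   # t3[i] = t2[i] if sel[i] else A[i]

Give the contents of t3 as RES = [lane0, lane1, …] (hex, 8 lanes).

  t0: 64 34 3a b6 3e 3e 64 3e
  t1: 3e 64 3e d4 64 b6 3e 92
  t2: 64 3e b6 3e 3e 64 92 3e
  t3: 64 34 b6 3e 3e d4 b6 3e

RES = [ 0x64  0x34  0xb6  0x3e  0x3e  0xd4  0xb6  0x3e ]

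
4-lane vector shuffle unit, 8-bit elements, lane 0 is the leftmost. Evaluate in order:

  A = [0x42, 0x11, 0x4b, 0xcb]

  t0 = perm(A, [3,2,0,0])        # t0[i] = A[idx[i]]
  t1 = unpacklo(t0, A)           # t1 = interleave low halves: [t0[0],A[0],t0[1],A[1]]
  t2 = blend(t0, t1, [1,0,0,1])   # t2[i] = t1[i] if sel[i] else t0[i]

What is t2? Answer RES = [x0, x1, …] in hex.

t0 = [0xcb, 0x4b, 0x42, 0x42]
t1 = [0xcb, 0x42, 0x4b, 0x11]
t2 = [0xcb, 0x4b, 0x42, 0x11]

RES = [0xcb, 0x4b, 0x42, 0x11]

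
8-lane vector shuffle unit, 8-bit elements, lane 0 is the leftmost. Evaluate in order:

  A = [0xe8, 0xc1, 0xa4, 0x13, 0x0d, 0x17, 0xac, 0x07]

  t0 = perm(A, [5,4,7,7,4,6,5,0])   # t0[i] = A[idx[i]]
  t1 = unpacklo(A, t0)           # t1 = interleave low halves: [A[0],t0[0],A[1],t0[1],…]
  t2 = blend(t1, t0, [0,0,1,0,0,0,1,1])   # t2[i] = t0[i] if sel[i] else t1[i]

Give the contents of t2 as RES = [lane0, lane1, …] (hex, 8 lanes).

RES = [ 0xe8  0x17  0x07  0x0d  0xa4  0x07  0x17  0xe8 ]

  t0: 17 0d 07 07 0d ac 17 e8
  t1: e8 17 c1 0d a4 07 13 07
  t2: e8 17 07 0d a4 07 17 e8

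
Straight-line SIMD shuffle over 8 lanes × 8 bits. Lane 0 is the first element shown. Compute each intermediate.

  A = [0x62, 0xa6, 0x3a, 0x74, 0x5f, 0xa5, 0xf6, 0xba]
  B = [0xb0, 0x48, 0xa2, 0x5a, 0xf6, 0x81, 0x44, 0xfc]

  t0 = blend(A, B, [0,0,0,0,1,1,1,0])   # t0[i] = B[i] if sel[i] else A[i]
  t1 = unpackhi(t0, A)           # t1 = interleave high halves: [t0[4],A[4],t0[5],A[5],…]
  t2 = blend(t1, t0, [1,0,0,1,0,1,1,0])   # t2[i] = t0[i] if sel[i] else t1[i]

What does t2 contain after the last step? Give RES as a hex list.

t0 = [0x62, 0xa6, 0x3a, 0x74, 0xf6, 0x81, 0x44, 0xba]
t1 = [0xf6, 0x5f, 0x81, 0xa5, 0x44, 0xf6, 0xba, 0xba]
t2 = [0x62, 0x5f, 0x81, 0x74, 0x44, 0x81, 0x44, 0xba]

RES = [0x62, 0x5f, 0x81, 0x74, 0x44, 0x81, 0x44, 0xba]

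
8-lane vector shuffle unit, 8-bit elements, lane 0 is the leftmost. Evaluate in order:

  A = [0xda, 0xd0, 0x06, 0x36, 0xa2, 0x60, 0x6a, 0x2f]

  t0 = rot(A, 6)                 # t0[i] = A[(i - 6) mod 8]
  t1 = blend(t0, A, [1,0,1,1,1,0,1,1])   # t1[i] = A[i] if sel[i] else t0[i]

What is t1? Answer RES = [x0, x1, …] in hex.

RES = [0xda, 0x36, 0x06, 0x36, 0xa2, 0x2f, 0x6a, 0x2f]

→ t0 |06|36|a2|60|6a|2f|da|d0|
→ t1 |da|36|06|36|a2|2f|6a|2f|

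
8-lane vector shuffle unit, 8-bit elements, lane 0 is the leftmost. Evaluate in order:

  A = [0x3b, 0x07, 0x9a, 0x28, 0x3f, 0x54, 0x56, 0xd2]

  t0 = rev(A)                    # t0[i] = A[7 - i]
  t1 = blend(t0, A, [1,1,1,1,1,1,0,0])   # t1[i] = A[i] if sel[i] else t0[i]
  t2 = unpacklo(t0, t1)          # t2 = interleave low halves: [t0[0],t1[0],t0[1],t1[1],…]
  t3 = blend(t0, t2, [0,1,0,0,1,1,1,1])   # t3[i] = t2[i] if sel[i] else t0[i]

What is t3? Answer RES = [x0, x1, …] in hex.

  t0: d2 56 54 3f 28 9a 07 3b
  t1: 3b 07 9a 28 3f 54 07 3b
  t2: d2 3b 56 07 54 9a 3f 28
  t3: d2 3b 54 3f 54 9a 3f 28

RES = [ 0xd2  0x3b  0x54  0x3f  0x54  0x9a  0x3f  0x28 ]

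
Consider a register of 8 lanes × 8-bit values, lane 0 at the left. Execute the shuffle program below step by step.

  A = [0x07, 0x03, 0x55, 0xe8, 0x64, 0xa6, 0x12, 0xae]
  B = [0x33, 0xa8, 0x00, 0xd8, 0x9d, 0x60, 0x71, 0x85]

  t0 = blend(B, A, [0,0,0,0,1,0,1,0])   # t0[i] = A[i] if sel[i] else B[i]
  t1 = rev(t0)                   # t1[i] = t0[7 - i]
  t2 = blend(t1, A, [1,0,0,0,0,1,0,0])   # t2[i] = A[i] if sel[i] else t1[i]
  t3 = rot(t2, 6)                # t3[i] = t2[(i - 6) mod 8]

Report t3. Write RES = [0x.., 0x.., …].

t0 = [0x33, 0xa8, 0x00, 0xd8, 0x64, 0x60, 0x12, 0x85]
t1 = [0x85, 0x12, 0x60, 0x64, 0xd8, 0x00, 0xa8, 0x33]
t2 = [0x07, 0x12, 0x60, 0x64, 0xd8, 0xa6, 0xa8, 0x33]
t3 = [0x60, 0x64, 0xd8, 0xa6, 0xa8, 0x33, 0x07, 0x12]

RES = [ 0x60  0x64  0xd8  0xa6  0xa8  0x33  0x07  0x12 ]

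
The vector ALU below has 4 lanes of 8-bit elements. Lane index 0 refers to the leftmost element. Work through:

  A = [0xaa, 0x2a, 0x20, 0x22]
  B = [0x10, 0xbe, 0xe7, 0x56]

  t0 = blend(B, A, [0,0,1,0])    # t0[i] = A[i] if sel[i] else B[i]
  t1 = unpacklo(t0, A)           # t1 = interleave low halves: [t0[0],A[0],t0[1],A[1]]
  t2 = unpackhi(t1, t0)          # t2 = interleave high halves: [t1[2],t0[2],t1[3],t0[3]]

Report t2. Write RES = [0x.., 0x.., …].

RES = [0xbe, 0x20, 0x2a, 0x56]

→ t0 |10|be|20|56|
→ t1 |10|aa|be|2a|
→ t2 |be|20|2a|56|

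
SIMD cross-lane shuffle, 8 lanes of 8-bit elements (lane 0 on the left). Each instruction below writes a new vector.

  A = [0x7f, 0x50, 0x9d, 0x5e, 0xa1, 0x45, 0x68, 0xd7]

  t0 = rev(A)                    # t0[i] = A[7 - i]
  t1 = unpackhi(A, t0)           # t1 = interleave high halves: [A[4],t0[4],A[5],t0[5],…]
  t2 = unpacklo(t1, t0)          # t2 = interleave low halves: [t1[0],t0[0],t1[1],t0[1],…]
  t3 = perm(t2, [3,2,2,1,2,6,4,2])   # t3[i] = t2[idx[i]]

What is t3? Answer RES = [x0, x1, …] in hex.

RES = [0x68, 0x5e, 0x5e, 0xd7, 0x5e, 0x9d, 0x45, 0x5e]

  t0: d7 68 45 a1 5e 9d 50 7f
  t1: a1 5e 45 9d 68 50 d7 7f
  t2: a1 d7 5e 68 45 45 9d a1
  t3: 68 5e 5e d7 5e 9d 45 5e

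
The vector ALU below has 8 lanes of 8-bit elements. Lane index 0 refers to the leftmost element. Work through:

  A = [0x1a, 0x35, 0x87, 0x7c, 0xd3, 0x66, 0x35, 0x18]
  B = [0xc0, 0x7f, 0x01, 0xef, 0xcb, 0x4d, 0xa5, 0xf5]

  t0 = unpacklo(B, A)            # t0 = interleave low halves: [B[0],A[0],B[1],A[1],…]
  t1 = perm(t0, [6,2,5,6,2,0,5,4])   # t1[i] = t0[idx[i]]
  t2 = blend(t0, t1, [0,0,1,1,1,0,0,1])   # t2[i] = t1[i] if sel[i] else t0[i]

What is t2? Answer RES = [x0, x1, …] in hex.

  t0: c0 1a 7f 35 01 87 ef 7c
  t1: ef 7f 87 ef 7f c0 87 01
  t2: c0 1a 87 ef 7f 87 ef 01

RES = [ 0xc0  0x1a  0x87  0xef  0x7f  0x87  0xef  0x01 ]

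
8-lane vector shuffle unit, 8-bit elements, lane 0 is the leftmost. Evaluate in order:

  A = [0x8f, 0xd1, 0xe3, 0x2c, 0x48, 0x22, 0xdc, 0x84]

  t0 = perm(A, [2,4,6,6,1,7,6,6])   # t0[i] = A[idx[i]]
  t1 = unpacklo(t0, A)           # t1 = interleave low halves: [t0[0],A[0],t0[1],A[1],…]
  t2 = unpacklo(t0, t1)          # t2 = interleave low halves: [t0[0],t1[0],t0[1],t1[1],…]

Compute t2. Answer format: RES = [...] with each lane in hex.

→ t0 |e3|48|dc|dc|d1|84|dc|dc|
→ t1 |e3|8f|48|d1|dc|e3|dc|2c|
→ t2 |e3|e3|48|8f|dc|48|dc|d1|

RES = [0xe3, 0xe3, 0x48, 0x8f, 0xdc, 0x48, 0xdc, 0xd1]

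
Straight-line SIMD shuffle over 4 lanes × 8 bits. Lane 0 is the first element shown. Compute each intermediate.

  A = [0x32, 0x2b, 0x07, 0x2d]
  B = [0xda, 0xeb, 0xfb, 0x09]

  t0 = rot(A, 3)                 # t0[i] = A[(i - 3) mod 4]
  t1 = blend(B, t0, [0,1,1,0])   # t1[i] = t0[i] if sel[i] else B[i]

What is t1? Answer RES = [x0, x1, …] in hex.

t0 = [0x2b, 0x07, 0x2d, 0x32]
t1 = [0xda, 0x07, 0x2d, 0x09]

RES = [0xda, 0x07, 0x2d, 0x09]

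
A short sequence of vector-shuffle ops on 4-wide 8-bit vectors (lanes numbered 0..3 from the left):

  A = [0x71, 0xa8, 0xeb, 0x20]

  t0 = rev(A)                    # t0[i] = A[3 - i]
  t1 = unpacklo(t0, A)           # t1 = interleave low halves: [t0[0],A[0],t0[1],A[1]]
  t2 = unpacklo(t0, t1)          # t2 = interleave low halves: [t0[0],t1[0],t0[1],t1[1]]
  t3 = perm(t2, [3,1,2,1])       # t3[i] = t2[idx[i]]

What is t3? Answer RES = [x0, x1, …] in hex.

RES = [ 0x71  0x20  0xeb  0x20 ]

t0 = [0x20, 0xeb, 0xa8, 0x71]
t1 = [0x20, 0x71, 0xeb, 0xa8]
t2 = [0x20, 0x20, 0xeb, 0x71]
t3 = [0x71, 0x20, 0xeb, 0x20]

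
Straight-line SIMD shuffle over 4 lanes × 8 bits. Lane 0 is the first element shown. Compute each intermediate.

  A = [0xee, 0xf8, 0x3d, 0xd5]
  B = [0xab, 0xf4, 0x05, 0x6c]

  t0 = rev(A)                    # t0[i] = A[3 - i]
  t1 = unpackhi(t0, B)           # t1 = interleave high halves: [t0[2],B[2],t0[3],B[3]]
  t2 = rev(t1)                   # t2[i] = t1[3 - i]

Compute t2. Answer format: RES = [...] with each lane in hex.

  t0: d5 3d f8 ee
  t1: f8 05 ee 6c
  t2: 6c ee 05 f8

RES = [0x6c, 0xee, 0x05, 0xf8]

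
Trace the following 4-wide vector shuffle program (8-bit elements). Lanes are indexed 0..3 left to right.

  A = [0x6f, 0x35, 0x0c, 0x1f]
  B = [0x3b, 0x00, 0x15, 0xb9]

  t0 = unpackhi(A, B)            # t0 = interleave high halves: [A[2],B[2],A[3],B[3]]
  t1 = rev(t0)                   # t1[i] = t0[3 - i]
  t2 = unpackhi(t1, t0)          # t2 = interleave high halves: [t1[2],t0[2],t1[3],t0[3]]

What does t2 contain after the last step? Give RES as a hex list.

→ t0 |0c|15|1f|b9|
→ t1 |b9|1f|15|0c|
→ t2 |15|1f|0c|b9|

RES = [0x15, 0x1f, 0x0c, 0xb9]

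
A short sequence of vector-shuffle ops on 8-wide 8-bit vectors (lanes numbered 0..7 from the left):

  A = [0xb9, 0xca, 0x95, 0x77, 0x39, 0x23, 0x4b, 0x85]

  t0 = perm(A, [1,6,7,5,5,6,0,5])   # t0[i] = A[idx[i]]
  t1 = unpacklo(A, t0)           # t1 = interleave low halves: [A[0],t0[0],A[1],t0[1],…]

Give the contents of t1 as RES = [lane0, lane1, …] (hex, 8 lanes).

  t0: ca 4b 85 23 23 4b b9 23
  t1: b9 ca ca 4b 95 85 77 23

RES = [0xb9, 0xca, 0xca, 0x4b, 0x95, 0x85, 0x77, 0x23]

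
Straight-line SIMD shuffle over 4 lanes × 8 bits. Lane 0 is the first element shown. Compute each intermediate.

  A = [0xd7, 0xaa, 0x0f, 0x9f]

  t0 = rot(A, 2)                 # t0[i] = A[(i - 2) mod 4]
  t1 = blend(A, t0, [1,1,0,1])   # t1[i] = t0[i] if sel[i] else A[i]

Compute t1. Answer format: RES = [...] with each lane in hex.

→ t0 |0f|9f|d7|aa|
→ t1 |0f|9f|0f|aa|

RES = [ 0x0f  0x9f  0x0f  0xaa ]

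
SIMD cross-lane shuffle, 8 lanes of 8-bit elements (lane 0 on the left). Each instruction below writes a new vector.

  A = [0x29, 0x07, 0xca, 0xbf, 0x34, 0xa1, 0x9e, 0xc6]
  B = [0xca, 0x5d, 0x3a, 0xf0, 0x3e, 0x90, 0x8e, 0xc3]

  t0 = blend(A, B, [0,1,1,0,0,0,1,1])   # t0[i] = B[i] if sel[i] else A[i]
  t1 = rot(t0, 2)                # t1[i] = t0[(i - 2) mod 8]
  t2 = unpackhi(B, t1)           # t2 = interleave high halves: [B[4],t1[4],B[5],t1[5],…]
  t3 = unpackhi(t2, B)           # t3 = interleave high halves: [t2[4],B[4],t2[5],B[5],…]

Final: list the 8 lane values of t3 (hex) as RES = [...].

  t0: 29 5d 3a bf 34 a1 8e c3
  t1: 8e c3 29 5d 3a bf 34 a1
  t2: 3e 3a 90 bf 8e 34 c3 a1
  t3: 8e 3e 34 90 c3 8e a1 c3

RES = [ 0x8e  0x3e  0x34  0x90  0xc3  0x8e  0xa1  0xc3 ]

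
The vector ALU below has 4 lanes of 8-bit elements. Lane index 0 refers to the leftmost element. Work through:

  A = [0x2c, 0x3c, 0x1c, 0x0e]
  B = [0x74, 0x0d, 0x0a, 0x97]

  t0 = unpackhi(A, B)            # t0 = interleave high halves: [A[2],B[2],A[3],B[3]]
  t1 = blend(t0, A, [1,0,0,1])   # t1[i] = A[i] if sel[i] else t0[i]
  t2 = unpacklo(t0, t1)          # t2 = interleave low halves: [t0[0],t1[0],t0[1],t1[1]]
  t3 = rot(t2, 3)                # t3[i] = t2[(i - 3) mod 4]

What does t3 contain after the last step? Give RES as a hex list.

RES = [0x2c, 0x0a, 0x0a, 0x1c]

→ t0 |1c|0a|0e|97|
→ t1 |2c|0a|0e|0e|
→ t2 |1c|2c|0a|0a|
→ t3 |2c|0a|0a|1c|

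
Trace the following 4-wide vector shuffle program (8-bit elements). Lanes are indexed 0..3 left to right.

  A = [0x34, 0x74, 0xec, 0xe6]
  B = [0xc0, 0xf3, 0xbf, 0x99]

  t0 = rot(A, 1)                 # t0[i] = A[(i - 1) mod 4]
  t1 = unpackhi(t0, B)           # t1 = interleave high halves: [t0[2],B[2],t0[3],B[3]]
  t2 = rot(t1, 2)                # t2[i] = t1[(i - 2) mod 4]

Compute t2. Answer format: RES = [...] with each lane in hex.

RES = [0xec, 0x99, 0x74, 0xbf]

  t0: e6 34 74 ec
  t1: 74 bf ec 99
  t2: ec 99 74 bf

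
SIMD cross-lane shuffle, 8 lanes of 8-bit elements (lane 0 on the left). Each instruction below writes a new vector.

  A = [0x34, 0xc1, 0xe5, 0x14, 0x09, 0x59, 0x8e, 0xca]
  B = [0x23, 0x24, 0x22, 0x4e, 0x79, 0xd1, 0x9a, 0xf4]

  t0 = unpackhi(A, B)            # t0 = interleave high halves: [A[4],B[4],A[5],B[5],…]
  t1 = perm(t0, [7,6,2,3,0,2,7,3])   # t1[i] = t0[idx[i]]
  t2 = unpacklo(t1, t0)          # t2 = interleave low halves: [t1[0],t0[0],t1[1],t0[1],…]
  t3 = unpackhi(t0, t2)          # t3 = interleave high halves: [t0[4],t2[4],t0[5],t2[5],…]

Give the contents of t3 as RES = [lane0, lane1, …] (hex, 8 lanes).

RES = [0x8e, 0x59, 0x9a, 0x59, 0xca, 0xd1, 0xf4, 0xd1]

→ t0 |09|79|59|d1|8e|9a|ca|f4|
→ t1 |f4|ca|59|d1|09|59|f4|d1|
→ t2 |f4|09|ca|79|59|59|d1|d1|
→ t3 |8e|59|9a|59|ca|d1|f4|d1|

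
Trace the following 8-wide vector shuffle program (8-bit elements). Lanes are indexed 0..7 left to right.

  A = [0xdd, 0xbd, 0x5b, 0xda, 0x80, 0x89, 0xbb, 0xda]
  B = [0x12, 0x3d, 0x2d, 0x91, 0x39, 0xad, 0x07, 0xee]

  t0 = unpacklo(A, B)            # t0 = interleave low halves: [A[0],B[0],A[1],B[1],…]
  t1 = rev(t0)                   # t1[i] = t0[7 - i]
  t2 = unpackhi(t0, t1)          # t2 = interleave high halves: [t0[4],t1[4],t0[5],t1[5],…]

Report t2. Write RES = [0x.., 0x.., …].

RES = [0x5b, 0x3d, 0x2d, 0xbd, 0xda, 0x12, 0x91, 0xdd]

t0 = [0xdd, 0x12, 0xbd, 0x3d, 0x5b, 0x2d, 0xda, 0x91]
t1 = [0x91, 0xda, 0x2d, 0x5b, 0x3d, 0xbd, 0x12, 0xdd]
t2 = [0x5b, 0x3d, 0x2d, 0xbd, 0xda, 0x12, 0x91, 0xdd]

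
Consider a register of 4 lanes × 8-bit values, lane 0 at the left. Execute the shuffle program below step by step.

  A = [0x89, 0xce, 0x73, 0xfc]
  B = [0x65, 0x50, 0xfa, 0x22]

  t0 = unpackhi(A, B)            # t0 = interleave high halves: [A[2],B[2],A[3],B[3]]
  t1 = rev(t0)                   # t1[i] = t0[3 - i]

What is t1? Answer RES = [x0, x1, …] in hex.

→ t0 |73|fa|fc|22|
→ t1 |22|fc|fa|73|

RES = [0x22, 0xfc, 0xfa, 0x73]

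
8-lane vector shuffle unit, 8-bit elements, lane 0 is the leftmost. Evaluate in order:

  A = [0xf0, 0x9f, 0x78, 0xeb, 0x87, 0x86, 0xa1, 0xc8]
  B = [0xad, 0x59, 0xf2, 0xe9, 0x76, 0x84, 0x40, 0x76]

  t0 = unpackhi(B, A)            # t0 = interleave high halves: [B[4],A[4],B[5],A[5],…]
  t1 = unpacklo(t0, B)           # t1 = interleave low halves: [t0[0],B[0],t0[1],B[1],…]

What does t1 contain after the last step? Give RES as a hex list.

RES = [ 0x76  0xad  0x87  0x59  0x84  0xf2  0x86  0xe9 ]

→ t0 |76|87|84|86|40|a1|76|c8|
→ t1 |76|ad|87|59|84|f2|86|e9|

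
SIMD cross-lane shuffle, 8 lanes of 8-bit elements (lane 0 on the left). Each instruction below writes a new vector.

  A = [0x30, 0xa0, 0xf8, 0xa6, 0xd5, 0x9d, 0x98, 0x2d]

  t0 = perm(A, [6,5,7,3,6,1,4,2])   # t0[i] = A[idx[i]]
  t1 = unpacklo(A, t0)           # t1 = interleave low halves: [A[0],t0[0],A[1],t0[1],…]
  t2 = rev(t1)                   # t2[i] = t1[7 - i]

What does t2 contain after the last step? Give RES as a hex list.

RES = [0xa6, 0xa6, 0x2d, 0xf8, 0x9d, 0xa0, 0x98, 0x30]

→ t0 |98|9d|2d|a6|98|a0|d5|f8|
→ t1 |30|98|a0|9d|f8|2d|a6|a6|
→ t2 |a6|a6|2d|f8|9d|a0|98|30|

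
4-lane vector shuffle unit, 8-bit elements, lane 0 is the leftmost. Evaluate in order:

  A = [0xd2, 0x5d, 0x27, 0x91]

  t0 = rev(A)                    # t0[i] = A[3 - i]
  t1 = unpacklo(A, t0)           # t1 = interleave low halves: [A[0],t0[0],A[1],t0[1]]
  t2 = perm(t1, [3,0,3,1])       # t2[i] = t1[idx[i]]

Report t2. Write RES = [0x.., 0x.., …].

RES = [ 0x27  0xd2  0x27  0x91 ]

  t0: 91 27 5d d2
  t1: d2 91 5d 27
  t2: 27 d2 27 91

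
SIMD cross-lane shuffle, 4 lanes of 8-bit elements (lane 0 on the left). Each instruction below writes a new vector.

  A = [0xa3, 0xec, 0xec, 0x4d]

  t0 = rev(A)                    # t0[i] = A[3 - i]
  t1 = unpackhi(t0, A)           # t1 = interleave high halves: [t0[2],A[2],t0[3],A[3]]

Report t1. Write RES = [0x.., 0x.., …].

RES = [0xec, 0xec, 0xa3, 0x4d]

→ t0 |4d|ec|ec|a3|
→ t1 |ec|ec|a3|4d|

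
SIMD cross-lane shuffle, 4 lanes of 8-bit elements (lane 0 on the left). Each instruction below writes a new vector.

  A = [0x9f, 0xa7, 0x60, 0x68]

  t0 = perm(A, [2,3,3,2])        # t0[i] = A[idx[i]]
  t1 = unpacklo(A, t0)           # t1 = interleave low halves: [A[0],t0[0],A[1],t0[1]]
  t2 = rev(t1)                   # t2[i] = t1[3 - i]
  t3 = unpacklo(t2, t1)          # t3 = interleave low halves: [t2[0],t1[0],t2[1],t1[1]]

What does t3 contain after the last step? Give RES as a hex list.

RES = [0x68, 0x9f, 0xa7, 0x60]

  t0: 60 68 68 60
  t1: 9f 60 a7 68
  t2: 68 a7 60 9f
  t3: 68 9f a7 60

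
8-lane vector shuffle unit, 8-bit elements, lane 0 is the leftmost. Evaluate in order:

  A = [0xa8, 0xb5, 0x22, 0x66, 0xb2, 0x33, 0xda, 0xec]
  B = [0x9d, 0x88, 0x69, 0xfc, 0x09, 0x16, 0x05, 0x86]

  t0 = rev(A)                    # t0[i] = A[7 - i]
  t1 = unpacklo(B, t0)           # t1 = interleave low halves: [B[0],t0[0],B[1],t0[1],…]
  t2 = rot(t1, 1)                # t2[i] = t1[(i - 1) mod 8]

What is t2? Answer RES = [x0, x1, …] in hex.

→ t0 |ec|da|33|b2|66|22|b5|a8|
→ t1 |9d|ec|88|da|69|33|fc|b2|
→ t2 |b2|9d|ec|88|da|69|33|fc|

RES = [0xb2, 0x9d, 0xec, 0x88, 0xda, 0x69, 0x33, 0xfc]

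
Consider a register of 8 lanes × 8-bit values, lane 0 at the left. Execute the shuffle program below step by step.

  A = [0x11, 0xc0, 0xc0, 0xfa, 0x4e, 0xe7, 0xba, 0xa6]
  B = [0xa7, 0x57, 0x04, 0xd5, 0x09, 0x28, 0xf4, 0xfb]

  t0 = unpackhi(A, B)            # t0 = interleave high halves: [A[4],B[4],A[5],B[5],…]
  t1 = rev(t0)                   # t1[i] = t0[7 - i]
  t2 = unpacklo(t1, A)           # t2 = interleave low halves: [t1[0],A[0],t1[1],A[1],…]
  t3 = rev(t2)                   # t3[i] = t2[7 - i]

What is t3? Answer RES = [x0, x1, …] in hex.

  t0: 4e 09 e7 28 ba f4 a6 fb
  t1: fb a6 f4 ba 28 e7 09 4e
  t2: fb 11 a6 c0 f4 c0 ba fa
  t3: fa ba c0 f4 c0 a6 11 fb

RES = [ 0xfa  0xba  0xc0  0xf4  0xc0  0xa6  0x11  0xfb ]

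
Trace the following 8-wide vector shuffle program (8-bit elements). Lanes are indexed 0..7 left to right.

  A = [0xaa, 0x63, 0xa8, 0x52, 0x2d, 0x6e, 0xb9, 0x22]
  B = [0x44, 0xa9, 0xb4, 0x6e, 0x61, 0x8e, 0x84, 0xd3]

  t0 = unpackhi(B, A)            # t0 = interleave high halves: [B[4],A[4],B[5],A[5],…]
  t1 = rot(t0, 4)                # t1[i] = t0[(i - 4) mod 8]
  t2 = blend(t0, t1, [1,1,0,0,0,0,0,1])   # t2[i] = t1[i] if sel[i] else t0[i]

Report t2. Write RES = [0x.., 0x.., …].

t0 = [0x61, 0x2d, 0x8e, 0x6e, 0x84, 0xb9, 0xd3, 0x22]
t1 = [0x84, 0xb9, 0xd3, 0x22, 0x61, 0x2d, 0x8e, 0x6e]
t2 = [0x84, 0xb9, 0x8e, 0x6e, 0x84, 0xb9, 0xd3, 0x6e]

RES = [0x84, 0xb9, 0x8e, 0x6e, 0x84, 0xb9, 0xd3, 0x6e]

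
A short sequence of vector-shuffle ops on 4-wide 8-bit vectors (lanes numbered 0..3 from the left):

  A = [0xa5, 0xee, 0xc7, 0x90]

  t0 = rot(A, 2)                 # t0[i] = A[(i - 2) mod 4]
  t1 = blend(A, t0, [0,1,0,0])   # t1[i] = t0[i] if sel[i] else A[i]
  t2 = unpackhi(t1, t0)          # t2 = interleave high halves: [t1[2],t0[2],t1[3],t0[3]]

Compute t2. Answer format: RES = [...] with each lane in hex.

t0 = [0xc7, 0x90, 0xa5, 0xee]
t1 = [0xa5, 0x90, 0xc7, 0x90]
t2 = [0xc7, 0xa5, 0x90, 0xee]

RES = [ 0xc7  0xa5  0x90  0xee ]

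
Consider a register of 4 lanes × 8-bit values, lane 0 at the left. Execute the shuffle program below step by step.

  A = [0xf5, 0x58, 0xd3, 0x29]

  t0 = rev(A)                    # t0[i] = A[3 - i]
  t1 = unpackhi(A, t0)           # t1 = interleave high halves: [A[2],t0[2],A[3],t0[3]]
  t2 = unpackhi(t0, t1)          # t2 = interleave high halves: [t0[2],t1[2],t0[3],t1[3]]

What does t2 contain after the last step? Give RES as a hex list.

t0 = [0x29, 0xd3, 0x58, 0xf5]
t1 = [0xd3, 0x58, 0x29, 0xf5]
t2 = [0x58, 0x29, 0xf5, 0xf5]

RES = [0x58, 0x29, 0xf5, 0xf5]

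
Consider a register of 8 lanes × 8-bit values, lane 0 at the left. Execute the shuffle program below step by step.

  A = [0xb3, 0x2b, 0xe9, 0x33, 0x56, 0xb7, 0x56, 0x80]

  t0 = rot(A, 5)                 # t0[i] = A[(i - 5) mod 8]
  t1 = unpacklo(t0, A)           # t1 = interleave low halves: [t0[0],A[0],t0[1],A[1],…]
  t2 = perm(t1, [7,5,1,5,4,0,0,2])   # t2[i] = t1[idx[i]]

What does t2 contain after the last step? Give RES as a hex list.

→ t0 |33|56|b7|56|80|b3|2b|e9|
→ t1 |33|b3|56|2b|b7|e9|56|33|
→ t2 |33|e9|b3|e9|b7|33|33|56|

RES = [ 0x33  0xe9  0xb3  0xe9  0xb7  0x33  0x33  0x56 ]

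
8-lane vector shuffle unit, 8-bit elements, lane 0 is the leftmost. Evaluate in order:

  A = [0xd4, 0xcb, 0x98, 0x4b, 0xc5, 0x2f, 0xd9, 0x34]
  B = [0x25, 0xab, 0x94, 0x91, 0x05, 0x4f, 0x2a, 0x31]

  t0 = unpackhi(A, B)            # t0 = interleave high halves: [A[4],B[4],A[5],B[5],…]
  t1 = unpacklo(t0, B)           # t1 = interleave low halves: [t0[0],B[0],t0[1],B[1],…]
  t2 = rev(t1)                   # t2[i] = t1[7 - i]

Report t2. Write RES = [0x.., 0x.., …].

  t0: c5 05 2f 4f d9 2a 34 31
  t1: c5 25 05 ab 2f 94 4f 91
  t2: 91 4f 94 2f ab 05 25 c5

RES = [ 0x91  0x4f  0x94  0x2f  0xab  0x05  0x25  0xc5 ]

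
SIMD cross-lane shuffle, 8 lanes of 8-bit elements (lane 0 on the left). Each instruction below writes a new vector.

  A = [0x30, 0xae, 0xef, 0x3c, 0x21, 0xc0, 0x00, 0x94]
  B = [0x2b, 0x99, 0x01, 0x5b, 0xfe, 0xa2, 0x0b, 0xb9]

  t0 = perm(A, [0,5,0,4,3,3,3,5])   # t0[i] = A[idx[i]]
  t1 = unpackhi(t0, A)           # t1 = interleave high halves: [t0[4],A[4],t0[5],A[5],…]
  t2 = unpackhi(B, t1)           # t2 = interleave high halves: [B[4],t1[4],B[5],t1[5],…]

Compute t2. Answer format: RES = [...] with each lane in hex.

RES = [0xfe, 0x3c, 0xa2, 0x00, 0x0b, 0xc0, 0xb9, 0x94]

→ t0 |30|c0|30|21|3c|3c|3c|c0|
→ t1 |3c|21|3c|c0|3c|00|c0|94|
→ t2 |fe|3c|a2|00|0b|c0|b9|94|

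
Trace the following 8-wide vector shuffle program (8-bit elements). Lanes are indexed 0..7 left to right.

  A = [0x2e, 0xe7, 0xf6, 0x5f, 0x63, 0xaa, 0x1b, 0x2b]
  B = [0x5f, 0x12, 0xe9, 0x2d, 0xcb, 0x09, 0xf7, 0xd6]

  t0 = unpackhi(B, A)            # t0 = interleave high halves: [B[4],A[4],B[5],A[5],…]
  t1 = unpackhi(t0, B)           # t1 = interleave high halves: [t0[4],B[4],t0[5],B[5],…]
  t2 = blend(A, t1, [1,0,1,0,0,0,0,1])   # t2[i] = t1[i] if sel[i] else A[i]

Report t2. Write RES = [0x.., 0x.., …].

RES = [0xf7, 0xe7, 0x1b, 0x5f, 0x63, 0xaa, 0x1b, 0xd6]

→ t0 |cb|63|09|aa|f7|1b|d6|2b|
→ t1 |f7|cb|1b|09|d6|f7|2b|d6|
→ t2 |f7|e7|1b|5f|63|aa|1b|d6|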